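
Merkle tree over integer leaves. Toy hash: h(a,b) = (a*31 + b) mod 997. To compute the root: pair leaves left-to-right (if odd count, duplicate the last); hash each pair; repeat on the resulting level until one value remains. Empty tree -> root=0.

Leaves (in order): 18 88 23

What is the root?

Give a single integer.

Answer: 822

Derivation:
L0: [18, 88, 23]
L1: h(18,88)=(18*31+88)%997=646 h(23,23)=(23*31+23)%997=736 -> [646, 736]
L2: h(646,736)=(646*31+736)%997=822 -> [822]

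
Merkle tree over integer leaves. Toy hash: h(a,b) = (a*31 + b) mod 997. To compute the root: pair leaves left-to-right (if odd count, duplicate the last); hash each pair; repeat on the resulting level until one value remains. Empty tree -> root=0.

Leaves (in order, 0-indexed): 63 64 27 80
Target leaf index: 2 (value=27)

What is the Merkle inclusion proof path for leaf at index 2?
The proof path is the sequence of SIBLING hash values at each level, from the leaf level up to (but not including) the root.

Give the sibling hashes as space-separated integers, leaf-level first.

Answer: 80 23

Derivation:
L0 (leaves): [63, 64, 27, 80], target index=2
L1: h(63,64)=(63*31+64)%997=23 [pair 0] h(27,80)=(27*31+80)%997=917 [pair 1] -> [23, 917]
  Sibling for proof at L0: 80
L2: h(23,917)=(23*31+917)%997=633 [pair 0] -> [633]
  Sibling for proof at L1: 23
Root: 633
Proof path (sibling hashes from leaf to root): [80, 23]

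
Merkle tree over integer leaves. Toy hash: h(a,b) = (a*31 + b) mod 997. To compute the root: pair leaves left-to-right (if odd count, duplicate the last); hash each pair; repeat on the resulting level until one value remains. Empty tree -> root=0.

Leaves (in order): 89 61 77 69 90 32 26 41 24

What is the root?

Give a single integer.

L0: [89, 61, 77, 69, 90, 32, 26, 41, 24]
L1: h(89,61)=(89*31+61)%997=826 h(77,69)=(77*31+69)%997=462 h(90,32)=(90*31+32)%997=828 h(26,41)=(26*31+41)%997=847 h(24,24)=(24*31+24)%997=768 -> [826, 462, 828, 847, 768]
L2: h(826,462)=(826*31+462)%997=146 h(828,847)=(828*31+847)%997=593 h(768,768)=(768*31+768)%997=648 -> [146, 593, 648]
L3: h(146,593)=(146*31+593)%997=134 h(648,648)=(648*31+648)%997=796 -> [134, 796]
L4: h(134,796)=(134*31+796)%997=962 -> [962]

Answer: 962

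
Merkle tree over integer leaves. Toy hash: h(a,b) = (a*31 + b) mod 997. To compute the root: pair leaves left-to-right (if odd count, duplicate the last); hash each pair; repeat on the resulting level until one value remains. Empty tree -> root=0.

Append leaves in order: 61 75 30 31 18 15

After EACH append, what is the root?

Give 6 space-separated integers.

After append 61 (leaves=[61]):
  L0: [61]
  root=61
After append 75 (leaves=[61, 75]):
  L0: [61, 75]
  L1: h(61,75)=(61*31+75)%997=969 -> [969]
  root=969
After append 30 (leaves=[61, 75, 30]):
  L0: [61, 75, 30]
  L1: h(61,75)=(61*31+75)%997=969 h(30,30)=(30*31+30)%997=960 -> [969, 960]
  L2: h(969,960)=(969*31+960)%997=92 -> [92]
  root=92
After append 31 (leaves=[61, 75, 30, 31]):
  L0: [61, 75, 30, 31]
  L1: h(61,75)=(61*31+75)%997=969 h(30,31)=(30*31+31)%997=961 -> [969, 961]
  L2: h(969,961)=(969*31+961)%997=93 -> [93]
  root=93
After append 18 (leaves=[61, 75, 30, 31, 18]):
  L0: [61, 75, 30, 31, 18]
  L1: h(61,75)=(61*31+75)%997=969 h(30,31)=(30*31+31)%997=961 h(18,18)=(18*31+18)%997=576 -> [969, 961, 576]
  L2: h(969,961)=(969*31+961)%997=93 h(576,576)=(576*31+576)%997=486 -> [93, 486]
  L3: h(93,486)=(93*31+486)%997=378 -> [378]
  root=378
After append 15 (leaves=[61, 75, 30, 31, 18, 15]):
  L0: [61, 75, 30, 31, 18, 15]
  L1: h(61,75)=(61*31+75)%997=969 h(30,31)=(30*31+31)%997=961 h(18,15)=(18*31+15)%997=573 -> [969, 961, 573]
  L2: h(969,961)=(969*31+961)%997=93 h(573,573)=(573*31+573)%997=390 -> [93, 390]
  L3: h(93,390)=(93*31+390)%997=282 -> [282]
  root=282

Answer: 61 969 92 93 378 282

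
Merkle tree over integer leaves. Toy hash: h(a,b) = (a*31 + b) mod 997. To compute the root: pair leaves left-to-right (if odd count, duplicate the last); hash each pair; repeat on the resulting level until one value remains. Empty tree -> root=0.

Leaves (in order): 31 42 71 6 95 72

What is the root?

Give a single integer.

L0: [31, 42, 71, 6, 95, 72]
L1: h(31,42)=(31*31+42)%997=6 h(71,6)=(71*31+6)%997=213 h(95,72)=(95*31+72)%997=26 -> [6, 213, 26]
L2: h(6,213)=(6*31+213)%997=399 h(26,26)=(26*31+26)%997=832 -> [399, 832]
L3: h(399,832)=(399*31+832)%997=240 -> [240]

Answer: 240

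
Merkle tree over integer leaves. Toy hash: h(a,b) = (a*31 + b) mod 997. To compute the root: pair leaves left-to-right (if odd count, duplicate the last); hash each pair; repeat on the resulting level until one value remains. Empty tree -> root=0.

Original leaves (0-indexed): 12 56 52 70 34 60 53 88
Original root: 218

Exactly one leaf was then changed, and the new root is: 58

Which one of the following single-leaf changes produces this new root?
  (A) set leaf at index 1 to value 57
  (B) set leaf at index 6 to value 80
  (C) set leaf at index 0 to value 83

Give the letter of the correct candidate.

Original leaves: [12, 56, 52, 70, 34, 60, 53, 88]
Target new root: 58
Try each candidate change and compute the resulting root:
Candidate A: set leaf[1] = 57 -> leaves = [12, 57, 52, 70, 34, 60, 53, 88]
  L0: [12, 57, 52, 70, 34, 60, 53, 88]
  L1: h(12,57)=(12*31+57)%997=429 h(52,70)=(52*31+70)%997=685 h(34,60)=(34*31+60)%997=117 h(53,88)=(53*31+88)%997=734 -> [429, 685, 117, 734]
  L2: h(429,685)=(429*31+685)%997=26 h(117,734)=(117*31+734)%997=373 -> [26, 373]
  L3: h(26,373)=(26*31+373)%997=182 -> [182]
  root = 182 != target 58
Candidate B: set leaf[6] = 80 -> leaves = [12, 56, 52, 70, 34, 60, 80, 88]
  L0: [12, 56, 52, 70, 34, 60, 80, 88]
  L1: h(12,56)=(12*31+56)%997=428 h(52,70)=(52*31+70)%997=685 h(34,60)=(34*31+60)%997=117 h(80,88)=(80*31+88)%997=574 -> [428, 685, 117, 574]
  L2: h(428,685)=(428*31+685)%997=992 h(117,574)=(117*31+574)%997=213 -> [992, 213]
  L3: h(992,213)=(992*31+213)%997=58 -> [58]
  root = 58 == target 58  ** MATCH **
Candidate C: set leaf[0] = 83 -> leaves = [83, 56, 52, 70, 34, 60, 53, 88]
  L0: [83, 56, 52, 70, 34, 60, 53, 88]
  L1: h(83,56)=(83*31+56)%997=635 h(52,70)=(52*31+70)%997=685 h(34,60)=(34*31+60)%997=117 h(53,88)=(53*31+88)%997=734 -> [635, 685, 117, 734]
  L2: h(635,685)=(635*31+685)%997=430 h(117,734)=(117*31+734)%997=373 -> [430, 373]
  L3: h(430,373)=(430*31+373)%997=742 -> [742]
  root = 742 != target 58
Candidate B produces the target root.

Answer: B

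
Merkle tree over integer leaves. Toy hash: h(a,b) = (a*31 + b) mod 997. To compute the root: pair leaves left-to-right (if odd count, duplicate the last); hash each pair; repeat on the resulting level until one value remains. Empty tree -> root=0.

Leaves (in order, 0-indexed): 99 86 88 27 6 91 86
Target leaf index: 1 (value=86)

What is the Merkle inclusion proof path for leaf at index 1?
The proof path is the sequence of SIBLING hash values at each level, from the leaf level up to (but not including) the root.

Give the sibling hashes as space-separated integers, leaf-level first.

Answer: 99 761 372

Derivation:
L0 (leaves): [99, 86, 88, 27, 6, 91, 86], target index=1
L1: h(99,86)=(99*31+86)%997=164 [pair 0] h(88,27)=(88*31+27)%997=761 [pair 1] h(6,91)=(6*31+91)%997=277 [pair 2] h(86,86)=(86*31+86)%997=758 [pair 3] -> [164, 761, 277, 758]
  Sibling for proof at L0: 99
L2: h(164,761)=(164*31+761)%997=860 [pair 0] h(277,758)=(277*31+758)%997=372 [pair 1] -> [860, 372]
  Sibling for proof at L1: 761
L3: h(860,372)=(860*31+372)%997=113 [pair 0] -> [113]
  Sibling for proof at L2: 372
Root: 113
Proof path (sibling hashes from leaf to root): [99, 761, 372]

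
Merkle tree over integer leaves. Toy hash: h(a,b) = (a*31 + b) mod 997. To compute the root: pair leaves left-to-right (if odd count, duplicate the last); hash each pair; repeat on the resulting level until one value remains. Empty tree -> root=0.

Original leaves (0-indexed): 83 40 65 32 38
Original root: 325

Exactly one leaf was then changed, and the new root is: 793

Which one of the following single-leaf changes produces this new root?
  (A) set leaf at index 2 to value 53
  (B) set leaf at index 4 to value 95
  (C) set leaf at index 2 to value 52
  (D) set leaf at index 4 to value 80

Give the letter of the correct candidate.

Answer: C

Derivation:
Original leaves: [83, 40, 65, 32, 38]
Target new root: 793
Try each candidate change and compute the resulting root:
Candidate A: set leaf[2] = 53 -> leaves = [83, 40, 53, 32, 38]
  L0: [83, 40, 53, 32, 38]
  L1: h(83,40)=(83*31+40)%997=619 h(53,32)=(53*31+32)%997=678 h(38,38)=(38*31+38)%997=219 -> [619, 678, 219]
  L2: h(619,678)=(619*31+678)%997=924 h(219,219)=(219*31+219)%997=29 -> [924, 29]
  L3: h(924,29)=(924*31+29)%997=757 -> [757]
  root = 757 != target 793
Candidate B: set leaf[4] = 95 -> leaves = [83, 40, 65, 32, 95]
  L0: [83, 40, 65, 32, 95]
  L1: h(83,40)=(83*31+40)%997=619 h(65,32)=(65*31+32)%997=53 h(95,95)=(95*31+95)%997=49 -> [619, 53, 49]
  L2: h(619,53)=(619*31+53)%997=299 h(49,49)=(49*31+49)%997=571 -> [299, 571]
  L3: h(299,571)=(299*31+571)%997=867 -> [867]
  root = 867 != target 793
Candidate C: set leaf[2] = 52 -> leaves = [83, 40, 52, 32, 38]
  L0: [83, 40, 52, 32, 38]
  L1: h(83,40)=(83*31+40)%997=619 h(52,32)=(52*31+32)%997=647 h(38,38)=(38*31+38)%997=219 -> [619, 647, 219]
  L2: h(619,647)=(619*31+647)%997=893 h(219,219)=(219*31+219)%997=29 -> [893, 29]
  L3: h(893,29)=(893*31+29)%997=793 -> [793]
  root = 793 == target 793  ** MATCH **
Candidate D: set leaf[4] = 80 -> leaves = [83, 40, 65, 32, 80]
  L0: [83, 40, 65, 32, 80]
  L1: h(83,40)=(83*31+40)%997=619 h(65,32)=(65*31+32)%997=53 h(80,80)=(80*31+80)%997=566 -> [619, 53, 566]
  L2: h(619,53)=(619*31+53)%997=299 h(566,566)=(566*31+566)%997=166 -> [299, 166]
  L3: h(299,166)=(299*31+166)%997=462 -> [462]
  root = 462 != target 793
Candidate C produces the target root.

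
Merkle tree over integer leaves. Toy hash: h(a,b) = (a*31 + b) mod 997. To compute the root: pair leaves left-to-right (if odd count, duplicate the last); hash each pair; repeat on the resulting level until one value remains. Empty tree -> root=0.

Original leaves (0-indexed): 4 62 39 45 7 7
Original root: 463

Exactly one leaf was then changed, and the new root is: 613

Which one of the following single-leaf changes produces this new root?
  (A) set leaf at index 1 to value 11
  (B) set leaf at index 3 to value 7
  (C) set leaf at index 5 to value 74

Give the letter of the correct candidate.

Answer: C

Derivation:
Original leaves: [4, 62, 39, 45, 7, 7]
Target new root: 613
Try each candidate change and compute the resulting root:
Candidate A: set leaf[1] = 11 -> leaves = [4, 11, 39, 45, 7, 7]
  L0: [4, 11, 39, 45, 7, 7]
  L1: h(4,11)=(4*31+11)%997=135 h(39,45)=(39*31+45)%997=257 h(7,7)=(7*31+7)%997=224 -> [135, 257, 224]
  L2: h(135,257)=(135*31+257)%997=454 h(224,224)=(224*31+224)%997=189 -> [454, 189]
  L3: h(454,189)=(454*31+189)%997=305 -> [305]
  root = 305 != target 613
Candidate B: set leaf[3] = 7 -> leaves = [4, 62, 39, 7, 7, 7]
  L0: [4, 62, 39, 7, 7, 7]
  L1: h(4,62)=(4*31+62)%997=186 h(39,7)=(39*31+7)%997=219 h(7,7)=(7*31+7)%997=224 -> [186, 219, 224]
  L2: h(186,219)=(186*31+219)%997=3 h(224,224)=(224*31+224)%997=189 -> [3, 189]
  L3: h(3,189)=(3*31+189)%997=282 -> [282]
  root = 282 != target 613
Candidate C: set leaf[5] = 74 -> leaves = [4, 62, 39, 45, 7, 74]
  L0: [4, 62, 39, 45, 7, 74]
  L1: h(4,62)=(4*31+62)%997=186 h(39,45)=(39*31+45)%997=257 h(7,74)=(7*31+74)%997=291 -> [186, 257, 291]
  L2: h(186,257)=(186*31+257)%997=41 h(291,291)=(291*31+291)%997=339 -> [41, 339]
  L3: h(41,339)=(41*31+339)%997=613 -> [613]
  root = 613 == target 613  ** MATCH **
Candidate C produces the target root.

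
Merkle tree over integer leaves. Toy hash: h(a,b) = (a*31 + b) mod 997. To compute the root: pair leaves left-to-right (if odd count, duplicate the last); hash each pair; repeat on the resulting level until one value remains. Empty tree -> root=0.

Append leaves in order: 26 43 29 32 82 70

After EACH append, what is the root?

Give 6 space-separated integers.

After append 26 (leaves=[26]):
  L0: [26]
  root=26
After append 43 (leaves=[26, 43]):
  L0: [26, 43]
  L1: h(26,43)=(26*31+43)%997=849 -> [849]
  root=849
After append 29 (leaves=[26, 43, 29]):
  L0: [26, 43, 29]
  L1: h(26,43)=(26*31+43)%997=849 h(29,29)=(29*31+29)%997=928 -> [849, 928]
  L2: h(849,928)=(849*31+928)%997=328 -> [328]
  root=328
After append 32 (leaves=[26, 43, 29, 32]):
  L0: [26, 43, 29, 32]
  L1: h(26,43)=(26*31+43)%997=849 h(29,32)=(29*31+32)%997=931 -> [849, 931]
  L2: h(849,931)=(849*31+931)%997=331 -> [331]
  root=331
After append 82 (leaves=[26, 43, 29, 32, 82]):
  L0: [26, 43, 29, 32, 82]
  L1: h(26,43)=(26*31+43)%997=849 h(29,32)=(29*31+32)%997=931 h(82,82)=(82*31+82)%997=630 -> [849, 931, 630]
  L2: h(849,931)=(849*31+931)%997=331 h(630,630)=(630*31+630)%997=220 -> [331, 220]
  L3: h(331,220)=(331*31+220)%997=511 -> [511]
  root=511
After append 70 (leaves=[26, 43, 29, 32, 82, 70]):
  L0: [26, 43, 29, 32, 82, 70]
  L1: h(26,43)=(26*31+43)%997=849 h(29,32)=(29*31+32)%997=931 h(82,70)=(82*31+70)%997=618 -> [849, 931, 618]
  L2: h(849,931)=(849*31+931)%997=331 h(618,618)=(618*31+618)%997=833 -> [331, 833]
  L3: h(331,833)=(331*31+833)%997=127 -> [127]
  root=127

Answer: 26 849 328 331 511 127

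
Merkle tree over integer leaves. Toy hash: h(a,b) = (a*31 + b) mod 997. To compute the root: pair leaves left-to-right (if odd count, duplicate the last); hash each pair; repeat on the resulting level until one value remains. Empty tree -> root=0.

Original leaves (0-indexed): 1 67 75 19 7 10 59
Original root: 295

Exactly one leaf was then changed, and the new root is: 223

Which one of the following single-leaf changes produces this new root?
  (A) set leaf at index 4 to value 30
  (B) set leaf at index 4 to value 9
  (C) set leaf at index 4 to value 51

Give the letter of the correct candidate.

Answer: B

Derivation:
Original leaves: [1, 67, 75, 19, 7, 10, 59]
Target new root: 223
Try each candidate change and compute the resulting root:
Candidate A: set leaf[4] = 30 -> leaves = [1, 67, 75, 19, 30, 10, 59]
  L0: [1, 67, 75, 19, 30, 10, 59]
  L1: h(1,67)=(1*31+67)%997=98 h(75,19)=(75*31+19)%997=350 h(30,10)=(30*31+10)%997=940 h(59,59)=(59*31+59)%997=891 -> [98, 350, 940, 891]
  L2: h(98,350)=(98*31+350)%997=397 h(940,891)=(940*31+891)%997=121 -> [397, 121]
  L3: h(397,121)=(397*31+121)%997=464 -> [464]
  root = 464 != target 223
Candidate B: set leaf[4] = 9 -> leaves = [1, 67, 75, 19, 9, 10, 59]
  L0: [1, 67, 75, 19, 9, 10, 59]
  L1: h(1,67)=(1*31+67)%997=98 h(75,19)=(75*31+19)%997=350 h(9,10)=(9*31+10)%997=289 h(59,59)=(59*31+59)%997=891 -> [98, 350, 289, 891]
  L2: h(98,350)=(98*31+350)%997=397 h(289,891)=(289*31+891)%997=877 -> [397, 877]
  L3: h(397,877)=(397*31+877)%997=223 -> [223]
  root = 223 == target 223  ** MATCH **
Candidate C: set leaf[4] = 51 -> leaves = [1, 67, 75, 19, 51, 10, 59]
  L0: [1, 67, 75, 19, 51, 10, 59]
  L1: h(1,67)=(1*31+67)%997=98 h(75,19)=(75*31+19)%997=350 h(51,10)=(51*31+10)%997=594 h(59,59)=(59*31+59)%997=891 -> [98, 350, 594, 891]
  L2: h(98,350)=(98*31+350)%997=397 h(594,891)=(594*31+891)%997=362 -> [397, 362]
  L3: h(397,362)=(397*31+362)%997=705 -> [705]
  root = 705 != target 223
Candidate B produces the target root.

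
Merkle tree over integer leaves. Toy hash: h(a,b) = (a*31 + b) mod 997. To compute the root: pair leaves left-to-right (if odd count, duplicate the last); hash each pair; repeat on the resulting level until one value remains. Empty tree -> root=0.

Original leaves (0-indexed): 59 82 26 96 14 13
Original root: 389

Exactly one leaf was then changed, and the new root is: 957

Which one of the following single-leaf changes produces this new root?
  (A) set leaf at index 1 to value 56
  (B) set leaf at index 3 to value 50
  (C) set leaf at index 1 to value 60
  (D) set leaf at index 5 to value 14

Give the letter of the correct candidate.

Answer: B

Derivation:
Original leaves: [59, 82, 26, 96, 14, 13]
Target new root: 957
Try each candidate change and compute the resulting root:
Candidate A: set leaf[1] = 56 -> leaves = [59, 56, 26, 96, 14, 13]
  L0: [59, 56, 26, 96, 14, 13]
  L1: h(59,56)=(59*31+56)%997=888 h(26,96)=(26*31+96)%997=902 h(14,13)=(14*31+13)%997=447 -> [888, 902, 447]
  L2: h(888,902)=(888*31+902)%997=514 h(447,447)=(447*31+447)%997=346 -> [514, 346]
  L3: h(514,346)=(514*31+346)%997=328 -> [328]
  root = 328 != target 957
Candidate B: set leaf[3] = 50 -> leaves = [59, 82, 26, 50, 14, 13]
  L0: [59, 82, 26, 50, 14, 13]
  L1: h(59,82)=(59*31+82)%997=914 h(26,50)=(26*31+50)%997=856 h(14,13)=(14*31+13)%997=447 -> [914, 856, 447]
  L2: h(914,856)=(914*31+856)%997=277 h(447,447)=(447*31+447)%997=346 -> [277, 346]
  L3: h(277,346)=(277*31+346)%997=957 -> [957]
  root = 957 == target 957  ** MATCH **
Candidate C: set leaf[1] = 60 -> leaves = [59, 60, 26, 96, 14, 13]
  L0: [59, 60, 26, 96, 14, 13]
  L1: h(59,60)=(59*31+60)%997=892 h(26,96)=(26*31+96)%997=902 h(14,13)=(14*31+13)%997=447 -> [892, 902, 447]
  L2: h(892,902)=(892*31+902)%997=638 h(447,447)=(447*31+447)%997=346 -> [638, 346]
  L3: h(638,346)=(638*31+346)%997=184 -> [184]
  root = 184 != target 957
Candidate D: set leaf[5] = 14 -> leaves = [59, 82, 26, 96, 14, 14]
  L0: [59, 82, 26, 96, 14, 14]
  L1: h(59,82)=(59*31+82)%997=914 h(26,96)=(26*31+96)%997=902 h(14,14)=(14*31+14)%997=448 -> [914, 902, 448]
  L2: h(914,902)=(914*31+902)%997=323 h(448,448)=(448*31+448)%997=378 -> [323, 378]
  L3: h(323,378)=(323*31+378)%997=421 -> [421]
  root = 421 != target 957
Candidate B produces the target root.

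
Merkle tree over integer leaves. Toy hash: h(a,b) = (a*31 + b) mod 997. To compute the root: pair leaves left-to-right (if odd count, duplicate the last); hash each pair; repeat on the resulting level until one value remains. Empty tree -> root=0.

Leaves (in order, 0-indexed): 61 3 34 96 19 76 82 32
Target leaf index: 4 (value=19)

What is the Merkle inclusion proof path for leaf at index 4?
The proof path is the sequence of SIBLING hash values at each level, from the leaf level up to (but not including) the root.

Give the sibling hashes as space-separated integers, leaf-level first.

L0 (leaves): [61, 3, 34, 96, 19, 76, 82, 32], target index=4
L1: h(61,3)=(61*31+3)%997=897 [pair 0] h(34,96)=(34*31+96)%997=153 [pair 1] h(19,76)=(19*31+76)%997=665 [pair 2] h(82,32)=(82*31+32)%997=580 [pair 3] -> [897, 153, 665, 580]
  Sibling for proof at L0: 76
L2: h(897,153)=(897*31+153)%997=44 [pair 0] h(665,580)=(665*31+580)%997=258 [pair 1] -> [44, 258]
  Sibling for proof at L1: 580
L3: h(44,258)=(44*31+258)%997=625 [pair 0] -> [625]
  Sibling for proof at L2: 44
Root: 625
Proof path (sibling hashes from leaf to root): [76, 580, 44]

Answer: 76 580 44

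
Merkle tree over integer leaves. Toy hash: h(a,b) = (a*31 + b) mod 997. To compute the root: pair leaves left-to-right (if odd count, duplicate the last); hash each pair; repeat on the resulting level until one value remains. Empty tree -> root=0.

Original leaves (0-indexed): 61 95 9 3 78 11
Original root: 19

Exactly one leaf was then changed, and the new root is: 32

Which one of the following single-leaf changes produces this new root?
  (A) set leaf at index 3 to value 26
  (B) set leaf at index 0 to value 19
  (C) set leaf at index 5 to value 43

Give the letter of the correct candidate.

Answer: B

Derivation:
Original leaves: [61, 95, 9, 3, 78, 11]
Target new root: 32
Try each candidate change and compute the resulting root:
Candidate A: set leaf[3] = 26 -> leaves = [61, 95, 9, 26, 78, 11]
  L0: [61, 95, 9, 26, 78, 11]
  L1: h(61,95)=(61*31+95)%997=989 h(9,26)=(9*31+26)%997=305 h(78,11)=(78*31+11)%997=435 -> [989, 305, 435]
  L2: h(989,305)=(989*31+305)%997=57 h(435,435)=(435*31+435)%997=959 -> [57, 959]
  L3: h(57,959)=(57*31+959)%997=732 -> [732]
  root = 732 != target 32
Candidate B: set leaf[0] = 19 -> leaves = [19, 95, 9, 3, 78, 11]
  L0: [19, 95, 9, 3, 78, 11]
  L1: h(19,95)=(19*31+95)%997=684 h(9,3)=(9*31+3)%997=282 h(78,11)=(78*31+11)%997=435 -> [684, 282, 435]
  L2: h(684,282)=(684*31+282)%997=549 h(435,435)=(435*31+435)%997=959 -> [549, 959]
  L3: h(549,959)=(549*31+959)%997=32 -> [32]
  root = 32 == target 32  ** MATCH **
Candidate C: set leaf[5] = 43 -> leaves = [61, 95, 9, 3, 78, 43]
  L0: [61, 95, 9, 3, 78, 43]
  L1: h(61,95)=(61*31+95)%997=989 h(9,3)=(9*31+3)%997=282 h(78,43)=(78*31+43)%997=467 -> [989, 282, 467]
  L2: h(989,282)=(989*31+282)%997=34 h(467,467)=(467*31+467)%997=986 -> [34, 986]
  L3: h(34,986)=(34*31+986)%997=46 -> [46]
  root = 46 != target 32
Candidate B produces the target root.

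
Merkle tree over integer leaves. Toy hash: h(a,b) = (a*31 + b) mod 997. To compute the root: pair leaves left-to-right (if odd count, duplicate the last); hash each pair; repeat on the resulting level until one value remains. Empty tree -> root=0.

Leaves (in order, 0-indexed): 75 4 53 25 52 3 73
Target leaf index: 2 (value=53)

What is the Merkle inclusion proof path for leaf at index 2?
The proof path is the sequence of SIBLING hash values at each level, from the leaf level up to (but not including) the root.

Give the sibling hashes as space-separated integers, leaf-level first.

Answer: 25 335 557

Derivation:
L0 (leaves): [75, 4, 53, 25, 52, 3, 73], target index=2
L1: h(75,4)=(75*31+4)%997=335 [pair 0] h(53,25)=(53*31+25)%997=671 [pair 1] h(52,3)=(52*31+3)%997=618 [pair 2] h(73,73)=(73*31+73)%997=342 [pair 3] -> [335, 671, 618, 342]
  Sibling for proof at L0: 25
L2: h(335,671)=(335*31+671)%997=89 [pair 0] h(618,342)=(618*31+342)%997=557 [pair 1] -> [89, 557]
  Sibling for proof at L1: 335
L3: h(89,557)=(89*31+557)%997=325 [pair 0] -> [325]
  Sibling for proof at L2: 557
Root: 325
Proof path (sibling hashes from leaf to root): [25, 335, 557]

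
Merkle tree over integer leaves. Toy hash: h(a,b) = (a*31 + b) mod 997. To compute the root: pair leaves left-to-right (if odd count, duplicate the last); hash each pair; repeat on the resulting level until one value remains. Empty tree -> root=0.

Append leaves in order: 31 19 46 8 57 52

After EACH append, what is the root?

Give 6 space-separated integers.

After append 31 (leaves=[31]):
  L0: [31]
  root=31
After append 19 (leaves=[31, 19]):
  L0: [31, 19]
  L1: h(31,19)=(31*31+19)%997=980 -> [980]
  root=980
After append 46 (leaves=[31, 19, 46]):
  L0: [31, 19, 46]
  L1: h(31,19)=(31*31+19)%997=980 h(46,46)=(46*31+46)%997=475 -> [980, 475]
  L2: h(980,475)=(980*31+475)%997=945 -> [945]
  root=945
After append 8 (leaves=[31, 19, 46, 8]):
  L0: [31, 19, 46, 8]
  L1: h(31,19)=(31*31+19)%997=980 h(46,8)=(46*31+8)%997=437 -> [980, 437]
  L2: h(980,437)=(980*31+437)%997=907 -> [907]
  root=907
After append 57 (leaves=[31, 19, 46, 8, 57]):
  L0: [31, 19, 46, 8, 57]
  L1: h(31,19)=(31*31+19)%997=980 h(46,8)=(46*31+8)%997=437 h(57,57)=(57*31+57)%997=827 -> [980, 437, 827]
  L2: h(980,437)=(980*31+437)%997=907 h(827,827)=(827*31+827)%997=542 -> [907, 542]
  L3: h(907,542)=(907*31+542)%997=743 -> [743]
  root=743
After append 52 (leaves=[31, 19, 46, 8, 57, 52]):
  L0: [31, 19, 46, 8, 57, 52]
  L1: h(31,19)=(31*31+19)%997=980 h(46,8)=(46*31+8)%997=437 h(57,52)=(57*31+52)%997=822 -> [980, 437, 822]
  L2: h(980,437)=(980*31+437)%997=907 h(822,822)=(822*31+822)%997=382 -> [907, 382]
  L3: h(907,382)=(907*31+382)%997=583 -> [583]
  root=583

Answer: 31 980 945 907 743 583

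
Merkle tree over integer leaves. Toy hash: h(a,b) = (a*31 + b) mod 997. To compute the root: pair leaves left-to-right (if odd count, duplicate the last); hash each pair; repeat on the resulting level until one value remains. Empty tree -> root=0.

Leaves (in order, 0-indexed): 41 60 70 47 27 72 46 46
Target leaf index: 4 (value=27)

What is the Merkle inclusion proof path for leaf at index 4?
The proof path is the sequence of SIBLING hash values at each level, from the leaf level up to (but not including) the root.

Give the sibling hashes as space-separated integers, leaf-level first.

L0 (leaves): [41, 60, 70, 47, 27, 72, 46, 46], target index=4
L1: h(41,60)=(41*31+60)%997=334 [pair 0] h(70,47)=(70*31+47)%997=223 [pair 1] h(27,72)=(27*31+72)%997=909 [pair 2] h(46,46)=(46*31+46)%997=475 [pair 3] -> [334, 223, 909, 475]
  Sibling for proof at L0: 72
L2: h(334,223)=(334*31+223)%997=607 [pair 0] h(909,475)=(909*31+475)%997=738 [pair 1] -> [607, 738]
  Sibling for proof at L1: 475
L3: h(607,738)=(607*31+738)%997=612 [pair 0] -> [612]
  Sibling for proof at L2: 607
Root: 612
Proof path (sibling hashes from leaf to root): [72, 475, 607]

Answer: 72 475 607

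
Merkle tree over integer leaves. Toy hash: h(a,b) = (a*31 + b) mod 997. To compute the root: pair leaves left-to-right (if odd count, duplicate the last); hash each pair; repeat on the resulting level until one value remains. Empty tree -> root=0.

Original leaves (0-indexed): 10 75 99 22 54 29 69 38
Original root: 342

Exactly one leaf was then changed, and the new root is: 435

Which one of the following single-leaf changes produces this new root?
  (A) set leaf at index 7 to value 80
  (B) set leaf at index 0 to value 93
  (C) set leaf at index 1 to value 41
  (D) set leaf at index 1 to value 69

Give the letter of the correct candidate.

Original leaves: [10, 75, 99, 22, 54, 29, 69, 38]
Target new root: 435
Try each candidate change and compute the resulting root:
Candidate A: set leaf[7] = 80 -> leaves = [10, 75, 99, 22, 54, 29, 69, 80]
  L0: [10, 75, 99, 22, 54, 29, 69, 80]
  L1: h(10,75)=(10*31+75)%997=385 h(99,22)=(99*31+22)%997=100 h(54,29)=(54*31+29)%997=706 h(69,80)=(69*31+80)%997=225 -> [385, 100, 706, 225]
  L2: h(385,100)=(385*31+100)%997=71 h(706,225)=(706*31+225)%997=177 -> [71, 177]
  L3: h(71,177)=(71*31+177)%997=384 -> [384]
  root = 384 != target 435
Candidate B: set leaf[0] = 93 -> leaves = [93, 75, 99, 22, 54, 29, 69, 38]
  L0: [93, 75, 99, 22, 54, 29, 69, 38]
  L1: h(93,75)=(93*31+75)%997=964 h(99,22)=(99*31+22)%997=100 h(54,29)=(54*31+29)%997=706 h(69,38)=(69*31+38)%997=183 -> [964, 100, 706, 183]
  L2: h(964,100)=(964*31+100)%997=74 h(706,183)=(706*31+183)%997=135 -> [74, 135]
  L3: h(74,135)=(74*31+135)%997=435 -> [435]
  root = 435 == target 435  ** MATCH **
Candidate C: set leaf[1] = 41 -> leaves = [10, 41, 99, 22, 54, 29, 69, 38]
  L0: [10, 41, 99, 22, 54, 29, 69, 38]
  L1: h(10,41)=(10*31+41)%997=351 h(99,22)=(99*31+22)%997=100 h(54,29)=(54*31+29)%997=706 h(69,38)=(69*31+38)%997=183 -> [351, 100, 706, 183]
  L2: h(351,100)=(351*31+100)%997=14 h(706,183)=(706*31+183)%997=135 -> [14, 135]
  L3: h(14,135)=(14*31+135)%997=569 -> [569]
  root = 569 != target 435
Candidate D: set leaf[1] = 69 -> leaves = [10, 69, 99, 22, 54, 29, 69, 38]
  L0: [10, 69, 99, 22, 54, 29, 69, 38]
  L1: h(10,69)=(10*31+69)%997=379 h(99,22)=(99*31+22)%997=100 h(54,29)=(54*31+29)%997=706 h(69,38)=(69*31+38)%997=183 -> [379, 100, 706, 183]
  L2: h(379,100)=(379*31+100)%997=882 h(706,183)=(706*31+183)%997=135 -> [882, 135]
  L3: h(882,135)=(882*31+135)%997=558 -> [558]
  root = 558 != target 435
Candidate B produces the target root.

Answer: B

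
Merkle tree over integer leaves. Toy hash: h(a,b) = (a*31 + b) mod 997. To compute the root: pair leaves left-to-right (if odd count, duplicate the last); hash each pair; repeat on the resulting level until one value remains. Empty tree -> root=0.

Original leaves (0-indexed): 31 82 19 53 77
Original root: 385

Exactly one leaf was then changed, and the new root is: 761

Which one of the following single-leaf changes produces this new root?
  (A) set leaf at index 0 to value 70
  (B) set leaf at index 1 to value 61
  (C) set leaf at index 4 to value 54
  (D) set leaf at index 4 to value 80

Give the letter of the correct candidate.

Answer: C

Derivation:
Original leaves: [31, 82, 19, 53, 77]
Target new root: 761
Try each candidate change and compute the resulting root:
Candidate A: set leaf[0] = 70 -> leaves = [70, 82, 19, 53, 77]
  L0: [70, 82, 19, 53, 77]
  L1: h(70,82)=(70*31+82)%997=258 h(19,53)=(19*31+53)%997=642 h(77,77)=(77*31+77)%997=470 -> [258, 642, 470]
  L2: h(258,642)=(258*31+642)%997=664 h(470,470)=(470*31+470)%997=85 -> [664, 85]
  L3: h(664,85)=(664*31+85)%997=729 -> [729]
  root = 729 != target 761
Candidate B: set leaf[1] = 61 -> leaves = [31, 61, 19, 53, 77]
  L0: [31, 61, 19, 53, 77]
  L1: h(31,61)=(31*31+61)%997=25 h(19,53)=(19*31+53)%997=642 h(77,77)=(77*31+77)%997=470 -> [25, 642, 470]
  L2: h(25,642)=(25*31+642)%997=420 h(470,470)=(470*31+470)%997=85 -> [420, 85]
  L3: h(420,85)=(420*31+85)%997=144 -> [144]
  root = 144 != target 761
Candidate C: set leaf[4] = 54 -> leaves = [31, 82, 19, 53, 54]
  L0: [31, 82, 19, 53, 54]
  L1: h(31,82)=(31*31+82)%997=46 h(19,53)=(19*31+53)%997=642 h(54,54)=(54*31+54)%997=731 -> [46, 642, 731]
  L2: h(46,642)=(46*31+642)%997=74 h(731,731)=(731*31+731)%997=461 -> [74, 461]
  L3: h(74,461)=(74*31+461)%997=761 -> [761]
  root = 761 == target 761  ** MATCH **
Candidate D: set leaf[4] = 80 -> leaves = [31, 82, 19, 53, 80]
  L0: [31, 82, 19, 53, 80]
  L1: h(31,82)=(31*31+82)%997=46 h(19,53)=(19*31+53)%997=642 h(80,80)=(80*31+80)%997=566 -> [46, 642, 566]
  L2: h(46,642)=(46*31+642)%997=74 h(566,566)=(566*31+566)%997=166 -> [74, 166]
  L3: h(74,166)=(74*31+166)%997=466 -> [466]
  root = 466 != target 761
Candidate C produces the target root.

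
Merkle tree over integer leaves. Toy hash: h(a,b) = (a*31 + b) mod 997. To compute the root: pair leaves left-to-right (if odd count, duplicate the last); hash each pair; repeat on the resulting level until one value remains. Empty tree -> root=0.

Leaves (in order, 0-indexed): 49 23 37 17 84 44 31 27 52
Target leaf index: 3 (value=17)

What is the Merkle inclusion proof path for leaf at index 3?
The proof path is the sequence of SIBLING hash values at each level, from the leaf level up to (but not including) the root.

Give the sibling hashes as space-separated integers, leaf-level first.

Answer: 37 545 325 63

Derivation:
L0 (leaves): [49, 23, 37, 17, 84, 44, 31, 27, 52], target index=3
L1: h(49,23)=(49*31+23)%997=545 [pair 0] h(37,17)=(37*31+17)%997=167 [pair 1] h(84,44)=(84*31+44)%997=654 [pair 2] h(31,27)=(31*31+27)%997=988 [pair 3] h(52,52)=(52*31+52)%997=667 [pair 4] -> [545, 167, 654, 988, 667]
  Sibling for proof at L0: 37
L2: h(545,167)=(545*31+167)%997=113 [pair 0] h(654,988)=(654*31+988)%997=325 [pair 1] h(667,667)=(667*31+667)%997=407 [pair 2] -> [113, 325, 407]
  Sibling for proof at L1: 545
L3: h(113,325)=(113*31+325)%997=837 [pair 0] h(407,407)=(407*31+407)%997=63 [pair 1] -> [837, 63]
  Sibling for proof at L2: 325
L4: h(837,63)=(837*31+63)%997=88 [pair 0] -> [88]
  Sibling for proof at L3: 63
Root: 88
Proof path (sibling hashes from leaf to root): [37, 545, 325, 63]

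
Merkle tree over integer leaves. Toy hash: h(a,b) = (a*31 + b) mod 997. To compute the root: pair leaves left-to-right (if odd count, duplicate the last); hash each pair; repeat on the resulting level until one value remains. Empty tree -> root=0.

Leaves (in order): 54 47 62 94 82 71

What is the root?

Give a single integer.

L0: [54, 47, 62, 94, 82, 71]
L1: h(54,47)=(54*31+47)%997=724 h(62,94)=(62*31+94)%997=22 h(82,71)=(82*31+71)%997=619 -> [724, 22, 619]
L2: h(724,22)=(724*31+22)%997=532 h(619,619)=(619*31+619)%997=865 -> [532, 865]
L3: h(532,865)=(532*31+865)%997=408 -> [408]

Answer: 408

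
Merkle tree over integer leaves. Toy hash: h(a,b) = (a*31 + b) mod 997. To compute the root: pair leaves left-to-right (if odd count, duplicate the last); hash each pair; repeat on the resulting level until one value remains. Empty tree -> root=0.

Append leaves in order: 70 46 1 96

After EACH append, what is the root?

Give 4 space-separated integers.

Answer: 70 222 932 30

Derivation:
After append 70 (leaves=[70]):
  L0: [70]
  root=70
After append 46 (leaves=[70, 46]):
  L0: [70, 46]
  L1: h(70,46)=(70*31+46)%997=222 -> [222]
  root=222
After append 1 (leaves=[70, 46, 1]):
  L0: [70, 46, 1]
  L1: h(70,46)=(70*31+46)%997=222 h(1,1)=(1*31+1)%997=32 -> [222, 32]
  L2: h(222,32)=(222*31+32)%997=932 -> [932]
  root=932
After append 96 (leaves=[70, 46, 1, 96]):
  L0: [70, 46, 1, 96]
  L1: h(70,46)=(70*31+46)%997=222 h(1,96)=(1*31+96)%997=127 -> [222, 127]
  L2: h(222,127)=(222*31+127)%997=30 -> [30]
  root=30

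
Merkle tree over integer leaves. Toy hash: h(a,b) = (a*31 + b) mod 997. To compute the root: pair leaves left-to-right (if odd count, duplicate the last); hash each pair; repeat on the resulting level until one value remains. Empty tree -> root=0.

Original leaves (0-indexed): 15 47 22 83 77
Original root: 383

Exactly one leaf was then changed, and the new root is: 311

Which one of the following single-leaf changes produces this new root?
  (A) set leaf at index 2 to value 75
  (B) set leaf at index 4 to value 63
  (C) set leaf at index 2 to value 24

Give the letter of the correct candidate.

Original leaves: [15, 47, 22, 83, 77]
Target new root: 311
Try each candidate change and compute the resulting root:
Candidate A: set leaf[2] = 75 -> leaves = [15, 47, 75, 83, 77]
  L0: [15, 47, 75, 83, 77]
  L1: h(15,47)=(15*31+47)%997=512 h(75,83)=(75*31+83)%997=414 h(77,77)=(77*31+77)%997=470 -> [512, 414, 470]
  L2: h(512,414)=(512*31+414)%997=334 h(470,470)=(470*31+470)%997=85 -> [334, 85]
  L3: h(334,85)=(334*31+85)%997=469 -> [469]
  root = 469 != target 311
Candidate B: set leaf[4] = 63 -> leaves = [15, 47, 22, 83, 63]
  L0: [15, 47, 22, 83, 63]
  L1: h(15,47)=(15*31+47)%997=512 h(22,83)=(22*31+83)%997=765 h(63,63)=(63*31+63)%997=22 -> [512, 765, 22]
  L2: h(512,765)=(512*31+765)%997=685 h(22,22)=(22*31+22)%997=704 -> [685, 704]
  L3: h(685,704)=(685*31+704)%997=5 -> [5]
  root = 5 != target 311
Candidate C: set leaf[2] = 24 -> leaves = [15, 47, 24, 83, 77]
  L0: [15, 47, 24, 83, 77]
  L1: h(15,47)=(15*31+47)%997=512 h(24,83)=(24*31+83)%997=827 h(77,77)=(77*31+77)%997=470 -> [512, 827, 470]
  L2: h(512,827)=(512*31+827)%997=747 h(470,470)=(470*31+470)%997=85 -> [747, 85]
  L3: h(747,85)=(747*31+85)%997=311 -> [311]
  root = 311 == target 311  ** MATCH **
Candidate C produces the target root.

Answer: C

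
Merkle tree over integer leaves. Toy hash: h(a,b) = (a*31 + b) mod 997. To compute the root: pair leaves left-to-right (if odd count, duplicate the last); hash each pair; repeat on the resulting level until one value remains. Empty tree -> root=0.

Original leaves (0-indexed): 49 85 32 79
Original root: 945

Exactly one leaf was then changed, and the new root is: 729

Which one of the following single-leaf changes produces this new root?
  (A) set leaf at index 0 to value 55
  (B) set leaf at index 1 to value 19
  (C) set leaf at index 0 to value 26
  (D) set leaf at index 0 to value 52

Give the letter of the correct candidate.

Answer: A

Derivation:
Original leaves: [49, 85, 32, 79]
Target new root: 729
Try each candidate change and compute the resulting root:
Candidate A: set leaf[0] = 55 -> leaves = [55, 85, 32, 79]
  L0: [55, 85, 32, 79]
  L1: h(55,85)=(55*31+85)%997=793 h(32,79)=(32*31+79)%997=74 -> [793, 74]
  L2: h(793,74)=(793*31+74)%997=729 -> [729]
  root = 729 == target 729  ** MATCH **
Candidate B: set leaf[1] = 19 -> leaves = [49, 19, 32, 79]
  L0: [49, 19, 32, 79]
  L1: h(49,19)=(49*31+19)%997=541 h(32,79)=(32*31+79)%997=74 -> [541, 74]
  L2: h(541,74)=(541*31+74)%997=893 -> [893]
  root = 893 != target 729
Candidate C: set leaf[0] = 26 -> leaves = [26, 85, 32, 79]
  L0: [26, 85, 32, 79]
  L1: h(26,85)=(26*31+85)%997=891 h(32,79)=(32*31+79)%997=74 -> [891, 74]
  L2: h(891,74)=(891*31+74)%997=776 -> [776]
  root = 776 != target 729
Candidate D: set leaf[0] = 52 -> leaves = [52, 85, 32, 79]
  L0: [52, 85, 32, 79]
  L1: h(52,85)=(52*31+85)%997=700 h(32,79)=(32*31+79)%997=74 -> [700, 74]
  L2: h(700,74)=(700*31+74)%997=837 -> [837]
  root = 837 != target 729
Candidate A produces the target root.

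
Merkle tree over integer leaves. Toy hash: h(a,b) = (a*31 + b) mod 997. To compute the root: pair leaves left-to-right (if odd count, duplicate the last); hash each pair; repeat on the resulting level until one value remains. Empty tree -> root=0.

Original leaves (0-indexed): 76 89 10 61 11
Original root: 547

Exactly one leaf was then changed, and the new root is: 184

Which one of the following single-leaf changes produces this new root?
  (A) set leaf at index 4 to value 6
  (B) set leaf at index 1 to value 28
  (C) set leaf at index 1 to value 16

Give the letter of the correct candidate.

Original leaves: [76, 89, 10, 61, 11]
Target new root: 184
Try each candidate change and compute the resulting root:
Candidate A: set leaf[4] = 6 -> leaves = [76, 89, 10, 61, 6]
  L0: [76, 89, 10, 61, 6]
  L1: h(76,89)=(76*31+89)%997=451 h(10,61)=(10*31+61)%997=371 h(6,6)=(6*31+6)%997=192 -> [451, 371, 192]
  L2: h(451,371)=(451*31+371)%997=394 h(192,192)=(192*31+192)%997=162 -> [394, 162]
  L3: h(394,162)=(394*31+162)%997=412 -> [412]
  root = 412 != target 184
Candidate B: set leaf[1] = 28 -> leaves = [76, 28, 10, 61, 11]
  L0: [76, 28, 10, 61, 11]
  L1: h(76,28)=(76*31+28)%997=390 h(10,61)=(10*31+61)%997=371 h(11,11)=(11*31+11)%997=352 -> [390, 371, 352]
  L2: h(390,371)=(390*31+371)%997=497 h(352,352)=(352*31+352)%997=297 -> [497, 297]
  L3: h(497,297)=(497*31+297)%997=749 -> [749]
  root = 749 != target 184
Candidate C: set leaf[1] = 16 -> leaves = [76, 16, 10, 61, 11]
  L0: [76, 16, 10, 61, 11]
  L1: h(76,16)=(76*31+16)%997=378 h(10,61)=(10*31+61)%997=371 h(11,11)=(11*31+11)%997=352 -> [378, 371, 352]
  L2: h(378,371)=(378*31+371)%997=125 h(352,352)=(352*31+352)%997=297 -> [125, 297]
  L3: h(125,297)=(125*31+297)%997=184 -> [184]
  root = 184 == target 184  ** MATCH **
Candidate C produces the target root.

Answer: C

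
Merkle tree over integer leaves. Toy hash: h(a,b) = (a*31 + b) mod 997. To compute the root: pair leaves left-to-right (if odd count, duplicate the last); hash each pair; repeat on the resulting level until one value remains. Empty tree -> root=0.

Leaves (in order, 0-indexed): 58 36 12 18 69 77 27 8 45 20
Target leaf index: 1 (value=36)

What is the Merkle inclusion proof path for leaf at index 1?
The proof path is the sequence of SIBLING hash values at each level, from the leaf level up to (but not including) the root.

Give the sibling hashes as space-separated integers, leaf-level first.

L0 (leaves): [58, 36, 12, 18, 69, 77, 27, 8, 45, 20], target index=1
L1: h(58,36)=(58*31+36)%997=837 [pair 0] h(12,18)=(12*31+18)%997=390 [pair 1] h(69,77)=(69*31+77)%997=222 [pair 2] h(27,8)=(27*31+8)%997=845 [pair 3] h(45,20)=(45*31+20)%997=418 [pair 4] -> [837, 390, 222, 845, 418]
  Sibling for proof at L0: 58
L2: h(837,390)=(837*31+390)%997=415 [pair 0] h(222,845)=(222*31+845)%997=748 [pair 1] h(418,418)=(418*31+418)%997=415 [pair 2] -> [415, 748, 415]
  Sibling for proof at L1: 390
L3: h(415,748)=(415*31+748)%997=652 [pair 0] h(415,415)=(415*31+415)%997=319 [pair 1] -> [652, 319]
  Sibling for proof at L2: 748
L4: h(652,319)=(652*31+319)%997=591 [pair 0] -> [591]
  Sibling for proof at L3: 319
Root: 591
Proof path (sibling hashes from leaf to root): [58, 390, 748, 319]

Answer: 58 390 748 319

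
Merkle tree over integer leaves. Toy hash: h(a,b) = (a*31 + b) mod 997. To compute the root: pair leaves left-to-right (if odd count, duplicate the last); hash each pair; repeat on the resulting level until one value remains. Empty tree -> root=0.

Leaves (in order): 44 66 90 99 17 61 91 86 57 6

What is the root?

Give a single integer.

L0: [44, 66, 90, 99, 17, 61, 91, 86, 57, 6]
L1: h(44,66)=(44*31+66)%997=433 h(90,99)=(90*31+99)%997=895 h(17,61)=(17*31+61)%997=588 h(91,86)=(91*31+86)%997=913 h(57,6)=(57*31+6)%997=776 -> [433, 895, 588, 913, 776]
L2: h(433,895)=(433*31+895)%997=360 h(588,913)=(588*31+913)%997=198 h(776,776)=(776*31+776)%997=904 -> [360, 198, 904]
L3: h(360,198)=(360*31+198)%997=391 h(904,904)=(904*31+904)%997=15 -> [391, 15]
L4: h(391,15)=(391*31+15)%997=172 -> [172]

Answer: 172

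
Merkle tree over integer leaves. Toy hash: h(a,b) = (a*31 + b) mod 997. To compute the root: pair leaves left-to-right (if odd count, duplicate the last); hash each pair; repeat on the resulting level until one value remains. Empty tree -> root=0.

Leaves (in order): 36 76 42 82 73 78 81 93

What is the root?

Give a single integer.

Answer: 392

Derivation:
L0: [36, 76, 42, 82, 73, 78, 81, 93]
L1: h(36,76)=(36*31+76)%997=195 h(42,82)=(42*31+82)%997=387 h(73,78)=(73*31+78)%997=347 h(81,93)=(81*31+93)%997=610 -> [195, 387, 347, 610]
L2: h(195,387)=(195*31+387)%997=450 h(347,610)=(347*31+610)%997=400 -> [450, 400]
L3: h(450,400)=(450*31+400)%997=392 -> [392]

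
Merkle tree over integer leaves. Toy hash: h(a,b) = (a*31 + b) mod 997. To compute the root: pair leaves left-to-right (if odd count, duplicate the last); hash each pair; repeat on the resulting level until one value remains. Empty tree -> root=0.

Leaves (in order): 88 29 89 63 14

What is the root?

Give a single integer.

L0: [88, 29, 89, 63, 14]
L1: h(88,29)=(88*31+29)%997=763 h(89,63)=(89*31+63)%997=828 h(14,14)=(14*31+14)%997=448 -> [763, 828, 448]
L2: h(763,828)=(763*31+828)%997=553 h(448,448)=(448*31+448)%997=378 -> [553, 378]
L3: h(553,378)=(553*31+378)%997=572 -> [572]

Answer: 572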